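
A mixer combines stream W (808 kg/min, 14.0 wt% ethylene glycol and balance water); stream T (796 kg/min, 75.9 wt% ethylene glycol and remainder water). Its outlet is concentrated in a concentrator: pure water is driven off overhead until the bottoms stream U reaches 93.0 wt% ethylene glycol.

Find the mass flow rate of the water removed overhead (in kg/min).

832.7 kg/min

ethylene glycol entering = 808×0.140 + 796×0.759 = 717.28 kg/min.
All ethylene glycol reports to U, so U = 717.28/0.930 = 771.27 kg/min.
Total feed = 1604 kg/min; overhead = 1604 − 771.27 = 832.73 kg/min.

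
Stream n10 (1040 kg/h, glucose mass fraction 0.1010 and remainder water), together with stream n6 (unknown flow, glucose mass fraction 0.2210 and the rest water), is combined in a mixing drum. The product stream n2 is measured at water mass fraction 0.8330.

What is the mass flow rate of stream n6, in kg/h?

Let n6 be the unknown flow. Total out = 1040 + n6.
water balance: 934.96 + 0.779·n6 = 0.833·(1040 + n6)
(0.779 − 0.833)·n6 = 0.833×1040 − 934.96 = -68.64
n6 = -68.64 / -0.054 = 1271.1 kg/h

1271 kg/h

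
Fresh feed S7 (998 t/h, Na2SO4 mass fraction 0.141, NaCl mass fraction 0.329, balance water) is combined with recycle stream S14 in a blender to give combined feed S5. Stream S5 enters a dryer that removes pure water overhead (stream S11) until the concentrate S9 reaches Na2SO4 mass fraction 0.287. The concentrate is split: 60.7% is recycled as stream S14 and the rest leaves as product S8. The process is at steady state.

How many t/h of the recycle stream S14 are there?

757.3 t/h

Overall Na2SO4 balance (none leaves overhead): Na2SO4 in fresh feed = Na2SO4 in product, i.e. 998×0.141 = (1−0.607)·S9·0.287.
S9 = 140.72/(0.287×0.393) = 1247.6 t/h.
Recycle S14 = 0.607×1247.6 = 757.29 t/h.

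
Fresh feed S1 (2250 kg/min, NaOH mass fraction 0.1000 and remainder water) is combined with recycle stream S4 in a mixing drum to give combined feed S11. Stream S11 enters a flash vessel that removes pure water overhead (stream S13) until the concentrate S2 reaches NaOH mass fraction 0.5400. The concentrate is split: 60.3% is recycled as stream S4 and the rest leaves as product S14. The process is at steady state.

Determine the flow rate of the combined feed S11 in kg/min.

Overall NaOH balance (none leaves overhead): NaOH in fresh feed = NaOH in product, i.e. 2250×0.100 = (1−0.603)·S2·0.540.
S2 = 225/(0.540×0.397) = 1049.5 kg/min.
Recycle S4 = 0.603×1049.5 = 632.87 kg/min.
Combined feed S11 = 2250 + 632.87 = 2882.9 kg/min.

2883 kg/min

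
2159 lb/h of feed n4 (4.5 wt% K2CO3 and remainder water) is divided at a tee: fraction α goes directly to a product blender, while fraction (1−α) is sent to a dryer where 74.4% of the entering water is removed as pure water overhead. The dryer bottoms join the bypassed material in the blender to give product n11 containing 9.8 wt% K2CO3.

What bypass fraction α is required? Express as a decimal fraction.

0.239

All 2159×0.045 = 97.155 lb/h of K2CO3 reaches n11, so n11 = 97.155/0.098 = 991.38 lb/h and vapour = 1167.6 lb/h.
The evaporator receives (1−α)·2159 of feed at 0.955 water and removes 0.744 of that water:
0.744×0.955×(1−α)×2159 = 1167.6
(1−α) = 1167.6/1534 = 0.7612;  α = 0.2388.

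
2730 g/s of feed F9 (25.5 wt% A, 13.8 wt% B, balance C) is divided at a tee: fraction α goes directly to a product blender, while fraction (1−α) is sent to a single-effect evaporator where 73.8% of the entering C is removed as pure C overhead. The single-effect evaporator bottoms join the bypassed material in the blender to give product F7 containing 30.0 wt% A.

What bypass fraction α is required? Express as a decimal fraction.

0.665

All 2730×0.255 = 696.15 g/s of A reaches F7, so F7 = 696.15/0.300 = 2320.5 g/s and vapour = 409.5 g/s.
The evaporator receives (1−α)·2730 of feed at 0.607 C and removes 0.738 of that C:
0.738×0.607×(1−α)×2730 = 409.5
(1−α) = 409.5/1222.9 = 0.3348;  α = 0.6652.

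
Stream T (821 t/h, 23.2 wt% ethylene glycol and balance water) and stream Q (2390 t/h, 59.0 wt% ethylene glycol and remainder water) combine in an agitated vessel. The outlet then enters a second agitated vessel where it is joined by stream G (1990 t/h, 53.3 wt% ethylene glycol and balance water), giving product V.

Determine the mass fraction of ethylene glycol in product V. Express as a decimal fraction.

0.512

Overall, product flow = 5201 t/h.
ethylene glycol in = 821×0.232 + 2390×0.590 + 1990×0.533 = 2661.2 t/h.
ethylene glycol fraction in V = 0.512.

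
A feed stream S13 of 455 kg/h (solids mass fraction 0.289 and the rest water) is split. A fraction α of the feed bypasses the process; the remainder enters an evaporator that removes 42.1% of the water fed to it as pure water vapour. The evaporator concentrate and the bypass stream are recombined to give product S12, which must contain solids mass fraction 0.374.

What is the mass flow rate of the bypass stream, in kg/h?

All 455×0.289 = 131.5 kg/h of solids reaches S12, so S12 = 131.5/0.374 = 351.59 kg/h and vapour = 103.41 kg/h.
The evaporator receives (1−α)·455 of feed at 0.711 water and removes 0.421 of that water:
0.421×0.711×(1−α)×455 = 103.41
(1−α) = 103.41/136.2 = 0.7593;  α = 0.2407.
Bypass flow = 0.2407×455 = 109.53 kg/h.

109.5 kg/h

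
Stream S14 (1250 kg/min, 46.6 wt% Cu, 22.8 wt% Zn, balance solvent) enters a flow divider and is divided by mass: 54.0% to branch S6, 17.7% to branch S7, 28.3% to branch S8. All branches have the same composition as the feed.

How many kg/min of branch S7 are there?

221.2 kg/min

Branch S7 flow = 0.177×1250 = 221.25 kg/min.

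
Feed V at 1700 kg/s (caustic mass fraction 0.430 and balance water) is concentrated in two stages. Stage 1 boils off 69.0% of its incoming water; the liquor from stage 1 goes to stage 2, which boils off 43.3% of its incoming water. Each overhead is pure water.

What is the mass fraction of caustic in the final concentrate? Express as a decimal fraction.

0.811

water in feed = 1700×0.570 = 969 kg/s.
After stage 1: water left = (1−0.690)×969 = 300.39; stream total = 1031.4 kg/s.
After stage 2: water left = (1−0.433)×300.39 = 170.32; final concentrate = 901.32 kg/s.
caustic fraction = 731/901.32 = 0.811.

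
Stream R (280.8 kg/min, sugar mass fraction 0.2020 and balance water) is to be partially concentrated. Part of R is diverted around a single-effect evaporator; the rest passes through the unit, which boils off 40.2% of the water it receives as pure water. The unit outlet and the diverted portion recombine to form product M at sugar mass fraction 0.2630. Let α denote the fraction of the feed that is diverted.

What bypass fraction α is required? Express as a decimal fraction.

All 280.8×0.202 = 56.722 kg/min of sugar reaches M, so M = 56.722/0.263 = 215.67 kg/min and vapour = 65.129 kg/min.
The evaporator receives (1−α)·280.8 of feed at 0.798 water and removes 0.402 of that water:
0.402×0.798×(1−α)×280.8 = 65.129
(1−α) = 65.129/90.08 = 0.7230;  α = 0.2770.

0.277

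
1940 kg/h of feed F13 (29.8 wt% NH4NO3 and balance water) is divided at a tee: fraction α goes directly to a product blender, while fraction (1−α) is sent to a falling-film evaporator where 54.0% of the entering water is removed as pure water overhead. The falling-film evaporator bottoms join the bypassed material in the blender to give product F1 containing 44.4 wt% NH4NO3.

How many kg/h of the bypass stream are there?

All 1940×0.298 = 578.12 kg/h of NH4NO3 reaches F1, so F1 = 578.12/0.444 = 1302.1 kg/h and vapour = 637.93 kg/h.
The evaporator receives (1−α)·1940 of feed at 0.702 water and removes 0.540 of that water:
0.540×0.702×(1−α)×1940 = 637.93
(1−α) = 637.93/735.42 = 0.8674;  α = 0.1326.
Bypass flow = 0.1326×1940 = 257.17 kg/h.

257.2 kg/h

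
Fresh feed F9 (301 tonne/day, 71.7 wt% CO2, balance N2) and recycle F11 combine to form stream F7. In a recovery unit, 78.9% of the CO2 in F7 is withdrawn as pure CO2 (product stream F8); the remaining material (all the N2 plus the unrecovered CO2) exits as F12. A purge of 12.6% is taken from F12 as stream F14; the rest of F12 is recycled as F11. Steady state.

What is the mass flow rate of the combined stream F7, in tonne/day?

940.7 tonne/day

N2 enters only via F9 and leaves only via the purge: 301×0.283 = 0.126×(N2 in F12), and the recovery unit passes all N2, so N2 in F7 = N2 in F12 = 676.06 tonne/day.
CO2 in F7: m_A = 301×0.717 + (1−0.126)·(1−0.789)·m_A, so m_A = 215.82/0.8156 = 264.62 tonne/day.
F7 = 264.62 + 676.06 = 940.67 tonne/day.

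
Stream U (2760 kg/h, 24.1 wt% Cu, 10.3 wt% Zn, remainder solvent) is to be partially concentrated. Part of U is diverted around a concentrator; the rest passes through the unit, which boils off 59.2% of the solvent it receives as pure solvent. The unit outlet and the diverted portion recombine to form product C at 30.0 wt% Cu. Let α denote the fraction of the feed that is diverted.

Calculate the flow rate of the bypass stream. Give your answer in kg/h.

1362 kg/h

All 2760×0.241 = 665.16 kg/h of Cu reaches C, so C = 665.16/0.300 = 2217.2 kg/h and vapour = 542.8 kg/h.
The evaporator receives (1−α)·2760 of feed at 0.656 solvent and removes 0.592 of that solvent:
0.592×0.656×(1−α)×2760 = 542.8
(1−α) = 542.8/1071.9 = 0.5064;  α = 0.4936.
Bypass flow = 0.4936×2760 = 1362.3 kg/h.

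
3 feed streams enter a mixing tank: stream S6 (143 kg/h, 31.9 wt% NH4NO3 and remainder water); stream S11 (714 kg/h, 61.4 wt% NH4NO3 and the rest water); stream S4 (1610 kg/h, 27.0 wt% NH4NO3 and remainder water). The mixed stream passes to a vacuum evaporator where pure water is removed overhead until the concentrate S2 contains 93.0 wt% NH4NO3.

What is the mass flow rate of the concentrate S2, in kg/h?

987.9 kg/h

NH4NO3 entering = 143×0.319 + 714×0.614 + 1610×0.270 = 918.71 kg/h.
All NH4NO3 reports to S2, so S2 = 918.71/0.930 = 987.86 kg/h.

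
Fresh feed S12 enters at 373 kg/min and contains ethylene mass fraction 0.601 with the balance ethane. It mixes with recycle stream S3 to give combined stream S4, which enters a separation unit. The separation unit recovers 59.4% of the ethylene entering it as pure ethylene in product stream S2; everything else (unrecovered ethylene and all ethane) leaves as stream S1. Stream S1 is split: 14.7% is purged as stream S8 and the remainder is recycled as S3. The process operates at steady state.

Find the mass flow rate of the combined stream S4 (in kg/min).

1355 kg/min

ethane enters only via S12 and leaves only via the purge: 373×0.399 = 0.147×(ethane in S1), and the separation unit passes all ethane, so ethane in S4 = ethane in S1 = 1012.4 kg/min.
ethylene in S4: m_A = 373×0.601 + (1−0.147)·(1−0.594)·m_A, so m_A = 224.17/0.6537 = 342.94 kg/min.
S4 = 342.94 + 1012.4 = 1355.4 kg/min.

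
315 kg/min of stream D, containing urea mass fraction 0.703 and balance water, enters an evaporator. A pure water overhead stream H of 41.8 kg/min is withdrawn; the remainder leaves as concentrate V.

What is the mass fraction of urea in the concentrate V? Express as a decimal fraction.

urea is not removed: 315×0.703 = 221.44 kg/min of urea enters V.
Concentrate = 315 − 41.8 = 273.2 kg/min.
Mass fraction = 221.44/273.2 = 0.811.

0.811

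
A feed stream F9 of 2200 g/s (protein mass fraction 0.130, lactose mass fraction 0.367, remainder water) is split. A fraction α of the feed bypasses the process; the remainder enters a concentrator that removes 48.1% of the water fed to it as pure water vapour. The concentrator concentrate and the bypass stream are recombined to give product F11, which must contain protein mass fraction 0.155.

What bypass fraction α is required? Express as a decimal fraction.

0.333

All 2200×0.130 = 286 g/s of protein reaches F11, so F11 = 286/0.155 = 1845.2 g/s and vapour = 354.84 g/s.
The evaporator receives (1−α)·2200 of feed at 0.503 water and removes 0.481 of that water:
0.481×0.503×(1−α)×2200 = 354.84
(1−α) = 354.84/532.27 = 0.6666;  α = 0.3334.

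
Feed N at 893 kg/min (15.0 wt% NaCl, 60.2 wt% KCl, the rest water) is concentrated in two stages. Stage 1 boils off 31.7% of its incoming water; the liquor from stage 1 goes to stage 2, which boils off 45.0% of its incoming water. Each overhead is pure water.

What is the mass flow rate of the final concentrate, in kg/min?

754.7 kg/min

water in feed = 893×0.248 = 221.46 kg/min.
After stage 1: water left = (1−0.317)×221.46 = 151.26; stream total = 822.8 kg/min.
After stage 2: water left = (1−0.450)×151.26 = 83.193; final concentrate = 754.73 kg/min.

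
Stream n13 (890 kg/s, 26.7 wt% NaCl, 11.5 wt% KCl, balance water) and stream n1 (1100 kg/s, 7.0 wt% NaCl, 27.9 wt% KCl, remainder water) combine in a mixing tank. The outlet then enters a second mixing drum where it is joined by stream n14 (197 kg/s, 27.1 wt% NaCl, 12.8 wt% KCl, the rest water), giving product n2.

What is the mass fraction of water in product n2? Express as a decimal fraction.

Overall, product flow = 2187 kg/s.
water in = 890×0.618 + 1100×0.651 + 197×0.601 = 1384.5 kg/s.
water fraction in n2 = 0.6331.

0.6331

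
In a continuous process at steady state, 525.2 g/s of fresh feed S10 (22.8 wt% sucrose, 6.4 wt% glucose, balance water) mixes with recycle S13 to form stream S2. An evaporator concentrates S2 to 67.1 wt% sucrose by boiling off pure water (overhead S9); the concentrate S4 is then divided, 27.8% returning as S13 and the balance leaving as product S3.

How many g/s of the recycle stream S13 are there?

68.71 g/s

Overall sucrose balance (none leaves overhead): sucrose in fresh feed = sucrose in product, i.e. 525.2×0.228 = (1−0.278)·S4·0.671.
S4 = 119.75/(0.671×0.722) = 247.17 g/s.
Recycle S13 = 0.278×247.17 = 68.714 g/s.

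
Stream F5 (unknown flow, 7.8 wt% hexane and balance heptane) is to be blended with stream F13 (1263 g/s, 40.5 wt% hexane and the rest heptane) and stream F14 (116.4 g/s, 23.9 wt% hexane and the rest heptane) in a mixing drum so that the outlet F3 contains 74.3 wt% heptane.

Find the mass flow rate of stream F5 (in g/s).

1033 g/s

Let F5 be the unknown flow. Total out = 1379.4 + F5.
heptane balance: 840.07 + 0.922·F5 = 0.743·(1379.4 + F5)
(0.922 − 0.743)·F5 = 0.743×1379.4 − 840.07 = 184.83
F5 = 184.83 / 0.179 = 1032.6 g/s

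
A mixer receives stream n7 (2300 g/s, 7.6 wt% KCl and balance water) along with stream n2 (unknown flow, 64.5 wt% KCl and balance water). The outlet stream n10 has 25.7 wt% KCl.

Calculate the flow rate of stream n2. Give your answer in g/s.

1073 g/s

Let n2 be the unknown flow. Total out = 2300 + n2.
KCl balance: 174.8 + 0.645·n2 = 0.257·(2300 + n2)
(0.645 − 0.257)·n2 = 0.257×2300 − 174.8 = 416.3
n2 = 416.3 / 0.388 = 1072.9 g/s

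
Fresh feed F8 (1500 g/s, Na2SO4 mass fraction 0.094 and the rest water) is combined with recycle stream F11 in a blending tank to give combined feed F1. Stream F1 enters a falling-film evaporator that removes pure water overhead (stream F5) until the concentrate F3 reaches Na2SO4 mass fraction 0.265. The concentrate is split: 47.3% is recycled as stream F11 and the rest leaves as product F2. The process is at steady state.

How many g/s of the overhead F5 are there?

Overall Na2SO4 balance (none leaves overhead): Na2SO4 in fresh feed = Na2SO4 in product, i.e. 1500×0.094 = (1−0.473)·F3·0.265.
F3 = 141/(0.265×0.527) = 1009.6 g/s.
Recycle F11 = 0.473×1009.6 = 477.56 g/s.
Combined feed F1 = 1500 + 477.56 = 1977.6 g/s.
Overhead F5 = F1 − F3 = 1977.6 − 1009.6 = 967.92 g/s.

967.9 g/s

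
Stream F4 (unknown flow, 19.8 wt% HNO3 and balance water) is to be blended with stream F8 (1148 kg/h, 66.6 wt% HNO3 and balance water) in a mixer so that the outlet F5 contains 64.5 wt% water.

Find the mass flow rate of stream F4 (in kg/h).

2274 kg/h

Let F4 be the unknown flow. Total out = 1148 + F4.
water balance: 383.43 + 0.802·F4 = 0.645·(1148 + F4)
(0.802 − 0.645)·F4 = 0.645×1148 − 383.43 = 357.03
F4 = 357.03 / 0.157 = 2274.1 kg/h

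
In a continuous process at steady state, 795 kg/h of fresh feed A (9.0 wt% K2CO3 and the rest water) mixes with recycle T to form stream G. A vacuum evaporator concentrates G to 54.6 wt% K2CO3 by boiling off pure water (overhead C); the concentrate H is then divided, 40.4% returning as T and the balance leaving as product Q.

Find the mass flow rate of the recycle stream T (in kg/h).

Overall K2CO3 balance (none leaves overhead): K2CO3 in fresh feed = K2CO3 in product, i.e. 795×0.090 = (1−0.404)·H·0.546.
H = 71.55/(0.546×0.596) = 219.87 kg/h.
Recycle T = 0.404×219.87 = 88.828 kg/h.

88.83 kg/h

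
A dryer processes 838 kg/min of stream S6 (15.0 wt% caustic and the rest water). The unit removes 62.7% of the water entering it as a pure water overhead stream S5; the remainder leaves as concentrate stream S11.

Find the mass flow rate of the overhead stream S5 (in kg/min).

water entering = 838×0.850 = 712.3 kg/min; overhead removed = 0.627×712.3 = 446.61 kg/min.

446.6 kg/min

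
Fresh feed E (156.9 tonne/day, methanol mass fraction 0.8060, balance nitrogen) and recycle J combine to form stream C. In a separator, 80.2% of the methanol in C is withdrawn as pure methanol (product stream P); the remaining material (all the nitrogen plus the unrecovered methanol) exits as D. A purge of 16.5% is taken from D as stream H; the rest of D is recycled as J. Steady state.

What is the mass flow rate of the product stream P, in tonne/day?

121.5 tonne/day

methanol in C: m_A = 156.9×0.806 + (1−0.165)·(1−0.802)·m_A, so m_A = 126.46/0.8347 = 151.51 tonne/day.
Product P = 0.802×151.51 = 121.51 tonne/day.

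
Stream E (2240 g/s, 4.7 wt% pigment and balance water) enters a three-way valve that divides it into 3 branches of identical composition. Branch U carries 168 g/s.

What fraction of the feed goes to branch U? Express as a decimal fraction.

Fraction to U = 168/2240 = 0.0750.

0.075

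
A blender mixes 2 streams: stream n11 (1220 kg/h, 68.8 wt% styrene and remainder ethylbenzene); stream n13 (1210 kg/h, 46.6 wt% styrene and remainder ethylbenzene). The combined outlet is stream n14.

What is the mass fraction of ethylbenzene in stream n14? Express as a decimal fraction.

Total flow out = 1220 + 1210 = 2430 kg/h.
ethylbenzene in = 1220×0.312 + 1210×0.534 = 1026.8 kg/h.
ethylbenzene mass fraction in n14 = 1026.8/2430 = 0.423.

0.423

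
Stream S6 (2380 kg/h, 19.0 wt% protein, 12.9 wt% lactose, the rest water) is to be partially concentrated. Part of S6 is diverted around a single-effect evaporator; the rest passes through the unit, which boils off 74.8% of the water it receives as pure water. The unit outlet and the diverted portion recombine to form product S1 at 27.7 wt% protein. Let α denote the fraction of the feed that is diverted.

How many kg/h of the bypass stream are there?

912.5 kg/h

All 2380×0.190 = 452.2 kg/h of protein reaches S1, so S1 = 452.2/0.277 = 1632.5 kg/h and vapour = 747.51 kg/h.
The evaporator receives (1−α)·2380 of feed at 0.681 water and removes 0.748 of that water:
0.748×0.681×(1−α)×2380 = 747.51
(1−α) = 747.51/1212.3 = 0.6166;  α = 0.3834.
Bypass flow = 0.3834×2380 = 912.54 kg/h.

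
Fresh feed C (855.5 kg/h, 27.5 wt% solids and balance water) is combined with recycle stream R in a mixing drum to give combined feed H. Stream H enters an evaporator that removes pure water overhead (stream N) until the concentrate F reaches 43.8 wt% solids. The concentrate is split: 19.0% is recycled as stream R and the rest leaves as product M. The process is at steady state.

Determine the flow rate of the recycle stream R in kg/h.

126 kg/h

Overall solids balance (none leaves overhead): solids in fresh feed = solids in product, i.e. 855.5×0.275 = (1−0.190)·F·0.438.
F = 235.26/(0.438×0.810) = 663.12 kg/h.
Recycle R = 0.190×663.12 = 125.99 kg/h.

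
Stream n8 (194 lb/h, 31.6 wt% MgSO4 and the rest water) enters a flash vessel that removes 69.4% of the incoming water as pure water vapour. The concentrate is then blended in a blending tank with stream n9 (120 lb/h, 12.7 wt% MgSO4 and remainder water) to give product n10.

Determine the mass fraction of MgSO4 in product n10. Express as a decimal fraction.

0.345

Vapour removed = 0.694×0.684×194 = 92.091 lb/h; concentrate = 101.91 lb/h.
MgSO4 reaching the mixer = 61.304 (from concentrate) + 120×0.127 = 76.544 lb/h.
Product flow = 101.91 + 120 = 221.91 lb/h; MgSO4 fraction = 0.345.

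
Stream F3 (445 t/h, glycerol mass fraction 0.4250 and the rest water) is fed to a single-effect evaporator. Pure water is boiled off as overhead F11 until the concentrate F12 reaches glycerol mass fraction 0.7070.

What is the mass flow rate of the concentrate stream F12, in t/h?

267.5 t/h

glycerol is conserved: 445×0.425 = 189.12 t/h all reports to the concentrate.
Concentrate = 189.12/(target fraction) = 267.5 t/h.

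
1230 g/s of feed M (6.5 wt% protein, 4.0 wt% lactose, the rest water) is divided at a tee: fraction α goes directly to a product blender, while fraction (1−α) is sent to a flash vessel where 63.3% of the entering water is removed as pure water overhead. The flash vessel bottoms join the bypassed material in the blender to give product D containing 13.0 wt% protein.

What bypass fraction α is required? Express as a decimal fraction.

0.117

All 1230×0.065 = 79.95 g/s of protein reaches D, so D = 79.95/0.130 = 615 g/s and vapour = 615 g/s.
The evaporator receives (1−α)·1230 of feed at 0.895 water and removes 0.633 of that water:
0.633×0.895×(1−α)×1230 = 615
(1−α) = 615/696.84 = 0.8826;  α = 0.1174.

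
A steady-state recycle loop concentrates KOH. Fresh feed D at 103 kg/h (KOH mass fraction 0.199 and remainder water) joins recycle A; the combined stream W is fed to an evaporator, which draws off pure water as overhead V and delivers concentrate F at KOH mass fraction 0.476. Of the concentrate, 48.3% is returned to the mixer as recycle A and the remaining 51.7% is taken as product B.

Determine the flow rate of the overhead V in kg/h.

Overall KOH balance (none leaves overhead): KOH in fresh feed = KOH in product, i.e. 103×0.199 = (1−0.483)·F·0.476.
F = 20.497/(0.476×0.517) = 83.29 kg/h.
Recycle A = 0.483×83.29 = 40.229 kg/h.
Combined feed W = 103 + 40.229 = 143.23 kg/h.
Overhead V = W − F = 143.23 − 83.29 = 59.939 kg/h.

59.94 kg/h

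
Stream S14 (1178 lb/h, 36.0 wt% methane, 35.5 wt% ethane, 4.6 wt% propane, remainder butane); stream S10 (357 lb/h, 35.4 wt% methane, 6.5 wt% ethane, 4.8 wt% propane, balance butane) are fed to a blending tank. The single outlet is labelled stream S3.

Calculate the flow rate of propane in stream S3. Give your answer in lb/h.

71.32 lb/h

propane out = propane in = 1178×0.046 + 357×0.048 = 71.324 lb/h.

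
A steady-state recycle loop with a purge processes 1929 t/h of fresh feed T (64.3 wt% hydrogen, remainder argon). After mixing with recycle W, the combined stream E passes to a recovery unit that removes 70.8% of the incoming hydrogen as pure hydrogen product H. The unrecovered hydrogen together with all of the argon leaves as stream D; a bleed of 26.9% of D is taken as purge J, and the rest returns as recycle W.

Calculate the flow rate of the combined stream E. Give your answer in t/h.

argon enters only via T and leaves only via the purge: 1929×0.357 = 0.269×(argon in D), and the recovery unit passes all argon, so argon in E = argon in D = 2560 t/h.
hydrogen in E: m_A = 1929×0.643 + (1−0.269)·(1−0.708)·m_A, so m_A = 1240.3/0.7865 = 1577 t/h.
E = 1577 + 2560 = 4137 t/h.

4137 t/h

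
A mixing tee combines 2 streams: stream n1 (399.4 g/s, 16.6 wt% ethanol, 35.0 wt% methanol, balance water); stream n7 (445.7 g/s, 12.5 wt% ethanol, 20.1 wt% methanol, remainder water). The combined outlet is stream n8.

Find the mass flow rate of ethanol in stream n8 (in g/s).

ethanol out = ethanol in = 399.4×0.166 + 445.7×0.125 = 122.01 g/s.

122 g/s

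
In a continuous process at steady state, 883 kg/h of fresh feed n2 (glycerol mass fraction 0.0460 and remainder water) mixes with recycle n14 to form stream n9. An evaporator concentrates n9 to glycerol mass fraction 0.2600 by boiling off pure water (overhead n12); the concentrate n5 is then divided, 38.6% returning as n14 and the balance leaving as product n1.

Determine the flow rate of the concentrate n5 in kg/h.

254.4 kg/h

Overall glycerol balance (none leaves overhead): glycerol in fresh feed = glycerol in product, i.e. 883×0.046 = (1−0.386)·n5·0.260.
n5 = 40.618/(0.260×0.614) = 254.43 kg/h.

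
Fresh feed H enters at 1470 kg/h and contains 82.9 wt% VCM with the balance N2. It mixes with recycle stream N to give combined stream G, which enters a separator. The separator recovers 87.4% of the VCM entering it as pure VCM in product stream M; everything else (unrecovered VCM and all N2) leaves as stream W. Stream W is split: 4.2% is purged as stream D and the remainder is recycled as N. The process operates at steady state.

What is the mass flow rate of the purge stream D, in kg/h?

258.7 kg/h

N2 enters only via H and leaves only via the purge: 1470×0.171 = 0.042×(N2 in W), and the separator passes all N2, so N2 in G = N2 in W = 5985 kg/h.
VCM in G: m_A = 1470×0.829 + (1−0.042)·(1−0.874)·m_A, so m_A = 1218.6/0.8793 = 1385.9 kg/h.
W = (1−0.874)×1385.9 + 5985 = 6159.6 kg/h.
Purge D = 0.042×6159.6 = 258.7 kg/h.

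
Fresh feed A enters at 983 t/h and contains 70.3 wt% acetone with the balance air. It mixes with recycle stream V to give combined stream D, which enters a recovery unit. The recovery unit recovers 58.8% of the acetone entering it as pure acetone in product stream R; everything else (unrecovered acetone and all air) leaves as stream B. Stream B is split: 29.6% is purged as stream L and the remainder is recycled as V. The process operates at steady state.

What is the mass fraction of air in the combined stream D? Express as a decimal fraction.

0.503

air enters only via A and leaves only via the purge: 983×0.297 = 0.296×(air in B), and the recovery unit passes all air, so air in D = air in B = 986.32 t/h.
acetone in D: m_A = 983×0.703 + (1−0.296)·(1−0.588)·m_A, so m_A = 691.05/0.7100 = 973.37 t/h.
D = 973.37 + 986.32 = 1959.7 t/h.
air fraction in D = 986.32/1959.7 = 0.503.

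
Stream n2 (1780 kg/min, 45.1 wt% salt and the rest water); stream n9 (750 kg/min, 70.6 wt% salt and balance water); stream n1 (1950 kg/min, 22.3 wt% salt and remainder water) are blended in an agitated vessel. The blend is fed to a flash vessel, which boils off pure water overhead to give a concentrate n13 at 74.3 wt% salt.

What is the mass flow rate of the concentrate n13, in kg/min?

2378 kg/min

salt entering = 1780×0.451 + 750×0.706 + 1950×0.223 = 1767.1 kg/min.
All salt reports to n13, so n13 = 1767.1/0.743 = 2378.4 kg/min.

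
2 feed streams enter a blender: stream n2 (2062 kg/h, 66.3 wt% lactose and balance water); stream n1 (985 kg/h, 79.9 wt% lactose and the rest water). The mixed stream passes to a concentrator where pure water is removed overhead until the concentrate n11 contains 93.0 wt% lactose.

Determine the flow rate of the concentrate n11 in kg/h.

lactose entering = 2062×0.663 + 985×0.799 = 2154.1 kg/h.
All lactose reports to n11, so n11 = 2154.1/0.930 = 2316.3 kg/h.

2316 kg/h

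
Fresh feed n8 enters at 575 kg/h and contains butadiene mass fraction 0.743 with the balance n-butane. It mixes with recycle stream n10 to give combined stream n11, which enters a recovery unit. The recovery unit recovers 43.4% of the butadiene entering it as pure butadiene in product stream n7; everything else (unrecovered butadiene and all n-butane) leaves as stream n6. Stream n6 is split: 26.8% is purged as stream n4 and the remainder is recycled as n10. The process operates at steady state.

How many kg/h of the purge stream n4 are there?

n-butane enters only via n8 and leaves only via the purge: 575×0.257 = 0.268×(n-butane in n6), and the recovery unit passes all n-butane, so n-butane in n11 = n-butane in n6 = 551.4 kg/h.
butadiene in n11: m_A = 575×0.743 + (1−0.268)·(1−0.434)·m_A, so m_A = 427.23/0.5857 = 729.44 kg/h.
n6 = (1−0.434)×729.44 + 551.4 = 964.26 kg/h.
Purge n4 = 0.268×964.26 = 258.42 kg/h.

258.4 kg/h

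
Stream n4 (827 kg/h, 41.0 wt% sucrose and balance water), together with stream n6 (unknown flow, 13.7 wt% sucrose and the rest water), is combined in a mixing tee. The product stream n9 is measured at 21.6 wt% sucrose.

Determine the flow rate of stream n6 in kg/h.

Let n6 be the unknown flow. Total out = 827 + n6.
sucrose balance: 339.07 + 0.137·n6 = 0.216·(827 + n6)
(0.137 − 0.216)·n6 = 0.216×827 − 339.07 = -160.44
n6 = -160.44 / -0.079 = 2030.9 kg/h

2031 kg/h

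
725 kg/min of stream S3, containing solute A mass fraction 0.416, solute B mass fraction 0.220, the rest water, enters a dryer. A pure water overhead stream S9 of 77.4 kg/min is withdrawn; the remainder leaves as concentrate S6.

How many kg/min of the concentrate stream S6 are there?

647.6 kg/min

Concentrate = 725 − 77.4 = 647.6 kg/min.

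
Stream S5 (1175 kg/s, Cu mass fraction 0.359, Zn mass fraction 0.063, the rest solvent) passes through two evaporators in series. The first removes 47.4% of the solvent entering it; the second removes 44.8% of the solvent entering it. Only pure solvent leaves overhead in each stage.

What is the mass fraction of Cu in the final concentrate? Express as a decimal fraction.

0.609

solvent in feed = 1175×0.578 = 679.15 kg/s.
After stage 1: solvent left = (1−0.474)×679.15 = 357.23; stream total = 853.08 kg/s.
After stage 2: solvent left = (1−0.448)×357.23 = 197.19; final concentrate = 693.04 kg/s.
Cu fraction = 421.82/693.04 = 0.609.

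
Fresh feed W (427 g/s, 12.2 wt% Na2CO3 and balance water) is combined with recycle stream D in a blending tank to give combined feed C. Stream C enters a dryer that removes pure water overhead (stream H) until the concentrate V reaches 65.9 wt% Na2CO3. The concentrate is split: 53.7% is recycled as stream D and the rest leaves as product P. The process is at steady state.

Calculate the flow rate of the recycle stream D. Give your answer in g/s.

Overall Na2CO3 balance (none leaves overhead): Na2CO3 in fresh feed = Na2CO3 in product, i.e. 427×0.122 = (1−0.537)·V·0.659.
V = 52.094/(0.659×0.463) = 170.73 g/s.
Recycle D = 0.537×170.73 = 91.684 g/s.

91.68 g/s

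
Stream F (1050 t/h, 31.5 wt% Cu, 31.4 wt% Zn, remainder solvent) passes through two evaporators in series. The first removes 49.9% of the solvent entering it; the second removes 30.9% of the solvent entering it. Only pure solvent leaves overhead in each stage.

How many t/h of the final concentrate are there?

795.3 t/h

solvent in feed = 1050×0.371 = 389.55 t/h.
After stage 1: solvent left = (1−0.499)×389.55 = 195.16; stream total = 855.61 t/h.
After stage 2: solvent left = (1−0.309)×195.16 = 134.86; final concentrate = 795.31 t/h.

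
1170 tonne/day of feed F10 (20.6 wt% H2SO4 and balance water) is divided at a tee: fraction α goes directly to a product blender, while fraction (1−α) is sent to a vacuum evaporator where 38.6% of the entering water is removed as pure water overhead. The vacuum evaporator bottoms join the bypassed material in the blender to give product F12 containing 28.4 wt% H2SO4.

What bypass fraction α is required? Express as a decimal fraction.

All 1170×0.206 = 241.02 tonne/day of H2SO4 reaches F12, so F12 = 241.02/0.284 = 848.66 tonne/day and vapour = 321.34 tonne/day.
The evaporator receives (1−α)·1170 of feed at 0.794 water and removes 0.386 of that water:
0.386×0.794×(1−α)×1170 = 321.34
(1−α) = 321.34/358.59 = 0.8961;  α = 0.1039.

0.104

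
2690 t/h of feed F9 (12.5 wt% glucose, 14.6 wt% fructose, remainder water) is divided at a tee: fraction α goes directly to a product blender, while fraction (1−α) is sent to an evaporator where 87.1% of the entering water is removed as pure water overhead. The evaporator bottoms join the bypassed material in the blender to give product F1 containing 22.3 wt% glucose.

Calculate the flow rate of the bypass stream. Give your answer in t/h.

828.2 t/h

All 2690×0.125 = 336.25 t/h of glucose reaches F1, so F1 = 336.25/0.223 = 1507.8 t/h and vapour = 1182.2 t/h.
The evaporator receives (1−α)·2690 of feed at 0.729 water and removes 0.871 of that water:
0.871×0.729×(1−α)×2690 = 1182.2
(1−α) = 1182.2/1708 = 0.6921;  α = 0.3079.
Bypass flow = 0.3079×2690 = 828.22 t/h.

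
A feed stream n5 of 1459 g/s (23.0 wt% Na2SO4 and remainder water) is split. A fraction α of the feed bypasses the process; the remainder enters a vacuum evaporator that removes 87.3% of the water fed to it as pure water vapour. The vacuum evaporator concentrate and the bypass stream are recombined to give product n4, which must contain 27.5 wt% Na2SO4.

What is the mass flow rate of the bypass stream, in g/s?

1104 g/s

All 1459×0.230 = 335.57 g/s of Na2SO4 reaches n4, so n4 = 335.57/0.275 = 1220.3 g/s and vapour = 238.75 g/s.
The evaporator receives (1−α)·1459 of feed at 0.770 water and removes 0.873 of that water:
0.873×0.770×(1−α)×1459 = 238.75
(1−α) = 238.75/980.75 = 0.2434;  α = 0.7566.
Bypass flow = 0.7566×1459 = 1103.8 g/s.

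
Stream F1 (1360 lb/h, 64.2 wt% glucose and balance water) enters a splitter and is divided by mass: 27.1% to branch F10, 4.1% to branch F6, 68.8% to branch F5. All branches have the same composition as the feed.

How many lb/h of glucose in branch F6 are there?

Branch F6 total = 0.041×1360 = 55.76 lb/h.
glucose in F6 = 0.642×55.76 = 35.798 lb/h.

35.8 lb/h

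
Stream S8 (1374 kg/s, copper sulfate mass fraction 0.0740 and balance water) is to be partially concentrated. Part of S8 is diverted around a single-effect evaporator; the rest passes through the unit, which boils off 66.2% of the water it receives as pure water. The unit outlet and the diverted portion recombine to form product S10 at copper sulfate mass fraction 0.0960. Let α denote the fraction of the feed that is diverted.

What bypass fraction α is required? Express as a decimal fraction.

0.626

All 1374×0.074 = 101.68 kg/s of copper sulfate reaches S10, so S10 = 101.68/0.096 = 1059.1 kg/s and vapour = 314.88 kg/s.
The evaporator receives (1−α)·1374 of feed at 0.926 water and removes 0.662 of that water:
0.662×0.926×(1−α)×1374 = 314.88
(1−α) = 314.88/842.28 = 0.3738;  α = 0.6262.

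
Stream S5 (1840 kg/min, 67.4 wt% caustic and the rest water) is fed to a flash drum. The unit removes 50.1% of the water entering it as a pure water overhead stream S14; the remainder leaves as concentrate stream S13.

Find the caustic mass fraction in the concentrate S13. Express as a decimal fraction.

0.8056

caustic is not removed: 1840×0.674 = 1240.2 kg/min of caustic enters S13.
water entering = 1840×0.326 = 599.84 kg/min; overhead removed = 0.501×599.84 = 300.52 kg/min.
Concentrate = 1840 − 300.52 = 1539.5 kg/min.
Mass fraction = 1240.2/1539.5 = 0.8056.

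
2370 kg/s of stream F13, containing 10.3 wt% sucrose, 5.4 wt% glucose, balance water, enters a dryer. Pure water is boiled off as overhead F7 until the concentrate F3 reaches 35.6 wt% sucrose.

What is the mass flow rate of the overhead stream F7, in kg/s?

1684 kg/s

sucrose is conserved: 2370×0.103 = 244.11 kg/s all reports to the concentrate.
Concentrate = 244.11/(target fraction) = 685.7 kg/s.
Overhead = 2370 − 685.7 = 1684.3 kg/s.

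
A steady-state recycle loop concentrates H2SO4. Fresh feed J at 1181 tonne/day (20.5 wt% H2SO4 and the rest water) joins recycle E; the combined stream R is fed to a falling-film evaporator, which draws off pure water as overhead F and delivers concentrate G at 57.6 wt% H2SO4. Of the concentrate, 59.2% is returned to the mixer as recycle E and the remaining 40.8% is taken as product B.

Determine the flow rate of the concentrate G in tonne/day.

Overall H2SO4 balance (none leaves overhead): H2SO4 in fresh feed = H2SO4 in product, i.e. 1181×0.205 = (1−0.592)·G·0.576.
G = 242.1/(0.576×0.408) = 1030.2 tonne/day.

1030 tonne/day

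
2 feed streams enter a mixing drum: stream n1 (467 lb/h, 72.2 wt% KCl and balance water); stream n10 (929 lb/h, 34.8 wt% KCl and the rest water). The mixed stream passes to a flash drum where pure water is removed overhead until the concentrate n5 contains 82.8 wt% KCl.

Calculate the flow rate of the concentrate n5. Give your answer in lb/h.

KCl entering = 467×0.722 + 929×0.348 = 660.47 lb/h.
All KCl reports to n5, so n5 = 660.47/0.828 = 797.66 lb/h.

797.7 lb/h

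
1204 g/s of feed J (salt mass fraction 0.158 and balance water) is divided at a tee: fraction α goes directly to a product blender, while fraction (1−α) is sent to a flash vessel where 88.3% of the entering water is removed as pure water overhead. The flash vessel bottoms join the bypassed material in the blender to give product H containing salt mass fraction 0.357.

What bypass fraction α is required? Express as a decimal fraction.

0.250

All 1204×0.158 = 190.23 g/s of salt reaches H, so H = 190.23/0.357 = 532.86 g/s and vapour = 671.14 g/s.
The evaporator receives (1−α)·1204 of feed at 0.842 water and removes 0.883 of that water:
0.883×0.842×(1−α)×1204 = 671.14
(1−α) = 671.14/895.16 = 0.7497;  α = 0.2503.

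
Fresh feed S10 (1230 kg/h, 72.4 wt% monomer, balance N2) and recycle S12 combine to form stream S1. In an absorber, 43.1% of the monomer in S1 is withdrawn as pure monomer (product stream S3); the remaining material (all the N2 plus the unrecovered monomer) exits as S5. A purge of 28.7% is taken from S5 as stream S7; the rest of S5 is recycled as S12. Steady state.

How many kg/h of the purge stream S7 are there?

N2 enters only via S10 and leaves only via the purge: 1230×0.276 = 0.287×(N2 in S5), and the absorber passes all N2, so N2 in S1 = N2 in S5 = 1182.9 kg/h.
monomer in S1: m_A = 1230×0.724 + (1−0.287)·(1−0.431)·m_A, so m_A = 890.52/0.5943 = 1498.4 kg/h.
S5 = (1−0.431)×1498.4 + 1182.9 = 2035.5 kg/h.
Purge S7 = 0.287×2035.5 = 584.18 kg/h.

584.2 kg/h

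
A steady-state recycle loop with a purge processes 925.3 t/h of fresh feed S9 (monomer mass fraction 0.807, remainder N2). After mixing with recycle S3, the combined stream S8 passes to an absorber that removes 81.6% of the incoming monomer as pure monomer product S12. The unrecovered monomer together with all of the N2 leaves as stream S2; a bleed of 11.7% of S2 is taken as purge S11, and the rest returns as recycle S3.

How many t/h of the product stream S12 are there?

monomer in S8: m_A = 925.3×0.807 + (1−0.117)·(1−0.816)·m_A, so m_A = 746.72/0.8375 = 891.57 t/h.
Product S12 = 0.816×891.57 = 727.52 t/h.

727.5 t/h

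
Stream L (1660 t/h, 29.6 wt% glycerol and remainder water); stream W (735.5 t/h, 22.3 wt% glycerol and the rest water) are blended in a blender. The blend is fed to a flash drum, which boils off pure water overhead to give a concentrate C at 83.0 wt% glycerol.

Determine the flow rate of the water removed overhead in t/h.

1606 t/h

glycerol entering = 1660×0.296 + 735.5×0.223 = 655.38 t/h.
All glycerol reports to C, so C = 655.38/0.830 = 789.61 t/h.
Total feed = 2395.5 t/h; overhead = 2395.5 − 789.61 = 1605.9 t/h.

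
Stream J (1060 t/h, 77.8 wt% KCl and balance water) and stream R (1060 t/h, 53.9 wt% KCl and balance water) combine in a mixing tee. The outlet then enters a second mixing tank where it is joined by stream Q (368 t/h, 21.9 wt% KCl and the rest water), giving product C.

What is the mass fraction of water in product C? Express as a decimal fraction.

0.407

Overall, product flow = 2488 t/h.
water in = 1060×0.222 + 1060×0.461 + 368×0.781 = 1011.4 t/h.
water fraction in C = 0.407.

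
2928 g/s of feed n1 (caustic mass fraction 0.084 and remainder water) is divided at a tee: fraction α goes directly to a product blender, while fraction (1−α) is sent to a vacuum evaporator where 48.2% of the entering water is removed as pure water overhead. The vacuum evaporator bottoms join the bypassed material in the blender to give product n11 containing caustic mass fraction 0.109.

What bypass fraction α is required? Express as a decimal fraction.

All 2928×0.084 = 245.95 g/s of caustic reaches n11, so n11 = 245.95/0.109 = 2256.4 g/s and vapour = 671.56 g/s.
The evaporator receives (1−α)·2928 of feed at 0.916 water and removes 0.482 of that water:
0.482×0.916×(1−α)×2928 = 671.56
(1−α) = 671.56/1292.7 = 0.5195;  α = 0.4805.

0.481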